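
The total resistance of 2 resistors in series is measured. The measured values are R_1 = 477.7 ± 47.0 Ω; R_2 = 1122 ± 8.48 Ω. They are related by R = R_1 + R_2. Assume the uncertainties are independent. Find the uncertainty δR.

Absolute uncertainties add in quadrature for a linear combination:
  (δR_1)² = 2210;  (δR_2)² = 71.9
δR = √(2280) = 47.8 Ω

47.8 Ω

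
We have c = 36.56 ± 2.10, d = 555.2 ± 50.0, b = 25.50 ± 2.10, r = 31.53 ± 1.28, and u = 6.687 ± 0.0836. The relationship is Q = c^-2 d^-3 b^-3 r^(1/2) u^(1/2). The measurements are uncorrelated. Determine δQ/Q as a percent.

Q is a product of powers, so relative uncertainties combine in quadrature:
  (-2·δc/c)² = (-2×0.0574)² = 0.0132;  (-3·δd/d)² = (-3×0.0901)² = 0.0730;  (-3·δb/b)² = (-3×0.0824)² = 0.0610;  (½·δr/r)² = (0.5×0.0406)² = 0.000412;  (½·δu/u)² = (0.5×0.0125)² = 3.91e-05
δQ/Q = √(0.148) = 0.384

38.4%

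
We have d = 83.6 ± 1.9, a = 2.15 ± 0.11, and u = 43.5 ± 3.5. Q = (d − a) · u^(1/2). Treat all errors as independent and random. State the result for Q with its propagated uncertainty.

Let w = d − a = 81.4. δw = √(δd² + δa²) = √(3.61 + 0.0121) = 1.90, so δw/w = 0.0234.
Q is then a monomial in w, u:
δQ/Q = √((δw/w)² + (½·δu/u)²) = √(0.000546 + 0.00162) = 0.0465
Q = 537, so δQ = 0.0465 × 537 = 25.0.

537 ± 25.0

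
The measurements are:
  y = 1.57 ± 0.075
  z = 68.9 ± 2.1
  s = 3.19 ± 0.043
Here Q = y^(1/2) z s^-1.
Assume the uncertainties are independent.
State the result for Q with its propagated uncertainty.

27.1 ± 1.11

Q is a product of powers, so relative uncertainties combine in quadrature:
  (½·δy/y)² = (0.5×0.0478)² = 0.000571;  (1·δz/z)² = (1×0.0305)² = 0.000929;  (-1·δs/s)² = (-1×0.0135)² = 0.000182
δQ/Q = √(0.00168) = 0.0410
Q = 27.1, so δQ = 0.0410 × 27.1 = 1.11.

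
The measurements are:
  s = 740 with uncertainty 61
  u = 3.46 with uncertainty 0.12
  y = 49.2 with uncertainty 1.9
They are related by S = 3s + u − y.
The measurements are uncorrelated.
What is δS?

183

Each term contributes (cᵢ δxᵢ)² to (δS)²:
  (3·δs)² = 33500;  (δu)² = 0.0144;  (δy)² = 3.61
δS = √(33500) = 183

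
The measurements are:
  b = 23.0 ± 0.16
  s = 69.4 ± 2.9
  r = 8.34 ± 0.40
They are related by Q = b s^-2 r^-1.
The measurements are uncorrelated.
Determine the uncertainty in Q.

Since Q is a product/quotient, work with relative uncertainties:
  (1·δb/b)² = (1×0.00696)² = 4.84e-05;  (-2·δs/s)² = (-2×0.0418)² = 0.00698;  (-1·δr/r)² = (-1×0.0480)² = 0.00230
δQ/Q = √(0.00933) = 0.0966
Q = 0.000573, so δQ = 0.0966 × 0.000573 = 5.53e-05.

5.53e-05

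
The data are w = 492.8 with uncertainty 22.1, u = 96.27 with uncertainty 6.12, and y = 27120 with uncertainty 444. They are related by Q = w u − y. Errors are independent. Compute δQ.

3720

Let p = w·u = 47440. δp/p = √((1·δw/w)² + (1·δu/u)²) = √(0.00201 + 0.00404) = 0.0778, so δp = 3690.
Q = p − y: δQ = √(δp² + δy²) = √(1.36e+07 + 1.97e+05) = 3720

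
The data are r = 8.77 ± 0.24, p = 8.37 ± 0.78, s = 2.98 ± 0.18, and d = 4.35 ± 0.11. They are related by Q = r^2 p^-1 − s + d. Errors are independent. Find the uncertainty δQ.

Let w = r^2·p^-1 = 9.19. δw/w = √((2·δr/r)² + (-1·δp/p)²) = √(0.00300 + 0.00868) = 0.108, so δw = 0.993.
Q = w − s + d: δQ = √(δw² + δs² + δd²) = √(0.986 + 0.0324 + 0.0121) = 1.02

1.02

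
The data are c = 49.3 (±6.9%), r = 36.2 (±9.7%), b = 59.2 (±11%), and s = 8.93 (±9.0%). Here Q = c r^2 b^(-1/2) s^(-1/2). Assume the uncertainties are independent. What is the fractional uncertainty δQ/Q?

Since Q is a product/quotient, work with relative uncertainties:
  (1·δc/c)² = (1×0.0690)² = 0.00476;  (2·δr/r)² = (2×0.0970)² = 0.0376;  (−½·δb/b)² = (-0.5×0.110)² = 0.00302;  (−½·δs/s)² = (-0.5×0.0900)² = 0.00202
δQ/Q = √(0.0474) = 0.218

0.218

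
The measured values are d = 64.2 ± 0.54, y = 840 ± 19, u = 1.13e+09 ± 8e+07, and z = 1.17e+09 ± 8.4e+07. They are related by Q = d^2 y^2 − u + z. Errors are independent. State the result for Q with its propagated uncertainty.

(2.95 ± 0.182) × 10^9

Let p = d^2·y^2 = 2.91e+09. δp/p = √((2·δd/d)² + (2·δy/y)²) = √(0.000283 + 0.00205) = 0.0483, so δp = 1.4e+08.
Q = p − u + z: δQ = √(δp² + δu² + δz²) = √(1.97e+16 + 6.4e+15 + 7.06e+15) = 1.82e+08
Q = 2.95e+09.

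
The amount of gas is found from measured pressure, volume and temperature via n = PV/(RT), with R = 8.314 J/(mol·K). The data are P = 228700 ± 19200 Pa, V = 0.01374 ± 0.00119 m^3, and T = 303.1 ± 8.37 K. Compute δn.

0.154 mol

Relative error in a monomial: (δn/n)² = Σ (nᵢ · δxᵢ/xᵢ)².
  (1·δP/P)² = (1×0.0840)² = 0.00705;  (1·δV/V)² = (1×0.0866)² = 0.00750;  (-1·δT/T)² = (-1×0.0276)² = 0.000763
δn/n = √(0.0153) = 0.124
n = 1.247 mol, so δn = 0.124 × 1.247 = 0.154 mol.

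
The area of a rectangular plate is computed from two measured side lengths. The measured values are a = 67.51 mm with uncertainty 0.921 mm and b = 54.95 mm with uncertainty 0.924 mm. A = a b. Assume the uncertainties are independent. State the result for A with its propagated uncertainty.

Each factor contributes (exponent × relative error)² to (δA/A)²:
  (1·δa/a)² = (1×0.0136)² = 0.000186;  (1·δb/b)² = (1×0.0168)² = 0.000283
δA/A = √(0.000469) = 0.0217
A = 3710 mm^2, so δA = 0.0217 × 3710 = 80.3 mm^2.

3710 ± 80.3 mm^2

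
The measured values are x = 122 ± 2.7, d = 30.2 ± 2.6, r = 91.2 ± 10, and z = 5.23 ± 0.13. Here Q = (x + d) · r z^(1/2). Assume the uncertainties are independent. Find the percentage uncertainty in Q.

11.3%

Let u = x + d = 152. δu = √(δx² + δd²) = √(7.29 + 6.76) = 3.75, so δu/u = 0.0246.
Q is then a monomial in u, r, z:
δQ/Q = √((δu/u)² + (1·δr/r)² + (½·δz/z)²) = √(0.000607 + 0.0120 + 0.000154) = 0.113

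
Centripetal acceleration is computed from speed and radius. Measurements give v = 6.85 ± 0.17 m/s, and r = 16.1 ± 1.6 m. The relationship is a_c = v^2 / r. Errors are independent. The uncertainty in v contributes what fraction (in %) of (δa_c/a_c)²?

(δa_c/a_c)² = (2·δv/v)² + (-1·δr/r)²
  v term: (2×0.0248)² = 0.00246
  r term: (-1×0.0994)² = 0.00988
Total = 0.0123. Share from v = 0.00246/0.0123 = 0.200.

20.0%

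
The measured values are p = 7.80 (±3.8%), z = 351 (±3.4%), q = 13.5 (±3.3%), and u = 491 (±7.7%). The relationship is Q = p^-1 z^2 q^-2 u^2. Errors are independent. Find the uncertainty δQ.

3.86e+06

For a monomial Q ∝ p^-1, z^2, q^-2, u^2, fractional errors add in quadrature:
  (-1·δp/p)² = (-1×0.0380)² = 0.00144;  (2·δz/z)² = (2×0.0340)² = 0.00462;  (-2·δq/q)² = (-2×0.0330)² = 0.00436;  (2·δu/u)² = (2×0.0770)² = 0.0237
δQ/Q = √(0.0341) = 0.185
Q = 2.09e+07, so δQ = 0.185 × 2.09e+07 = 3.86e+06.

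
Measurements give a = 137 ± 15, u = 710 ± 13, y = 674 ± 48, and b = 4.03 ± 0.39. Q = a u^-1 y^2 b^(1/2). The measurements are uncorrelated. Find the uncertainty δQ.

Q is a product of powers, so relative uncertainties combine in quadrature:
  (1·δa/a)² = (1×0.109)² = 0.0120;  (-1·δu/u)² = (-1×0.0183)² = 0.000335;  (2·δy/y)² = (2×0.0712)² = 0.0203;  (½·δb/b)² = (0.5×0.0968)² = 0.00234
δQ/Q = √(0.0350) = 0.187
Q = 1.76e+05, so δQ = 0.187 × 1.76e+05 = 32900.

32900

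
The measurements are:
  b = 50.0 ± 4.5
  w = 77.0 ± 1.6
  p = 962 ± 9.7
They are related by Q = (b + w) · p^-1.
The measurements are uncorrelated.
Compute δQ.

0.00514

Let u = b + w = 127. δu = √(δb² + δw²) = √(20.2 + 2.56) = 4.78, so δu/u = 0.0376.
Q is then a monomial in u, p:
δQ/Q = √((δu/u)² + (-1·δp/p)²) = √(0.00141 + 0.000102) = 0.0389
Q = 0.132, so δQ = 0.0389 × 0.132 = 0.00514.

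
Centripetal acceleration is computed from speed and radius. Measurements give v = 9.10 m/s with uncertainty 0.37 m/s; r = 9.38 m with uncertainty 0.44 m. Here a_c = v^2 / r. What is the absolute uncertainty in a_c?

Since a_c is a product/quotient, work with relative uncertainties:
  (2·δv/v)² = (2×0.0407)² = 0.00661;  (-1·δr/r)² = (-1×0.0469)² = 0.00220
δa_c/a_c = √(0.00881) = 0.0939
a_c = 8.83 m/s^2, so δa_c = 0.0939 × 8.83 = 0.829 m/s^2.

0.829 m/s^2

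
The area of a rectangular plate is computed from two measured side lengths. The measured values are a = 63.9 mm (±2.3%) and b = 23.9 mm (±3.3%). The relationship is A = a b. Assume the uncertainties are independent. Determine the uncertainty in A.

61.4 mm^2

Relative error in a monomial: (δA/A)² = Σ (nᵢ · δxᵢ/xᵢ)².
  (1·δa/a)² = (1×0.0230)² = 0.000529;  (1·δb/b)² = (1×0.0330)² = 0.00109
δA/A = √(0.00162) = 0.0402
A = 1530 mm^2, so δA = 0.0402 × 1530 = 61.4 mm^2.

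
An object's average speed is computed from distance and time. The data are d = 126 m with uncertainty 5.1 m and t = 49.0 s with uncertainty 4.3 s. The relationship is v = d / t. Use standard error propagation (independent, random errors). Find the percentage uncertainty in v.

Each factor contributes (exponent × relative error)² to (δv/v)²:
  (1·δd/d)² = (1×0.0405)² = 0.00164;  (-1·δt/t)² = (-1×0.0878)² = 0.00770
δv/v = √(0.00934) = 0.0966

9.66%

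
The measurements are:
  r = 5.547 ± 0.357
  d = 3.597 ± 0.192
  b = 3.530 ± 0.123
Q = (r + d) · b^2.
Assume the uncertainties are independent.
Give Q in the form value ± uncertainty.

Let u = r + d = 9.144. δu = √(δr² + δd²) = √(0.127 + 0.0369) = 0.405, so δu/u = 0.0443.
Q is then a monomial in u, b:
δQ/Q = √((δu/u)² + (2·δb/b)²) = √(0.00197 + 0.00486) = 0.0826
Q = 113.9, so δQ = 0.0826 × 113.9 = 9.41.

113.9 ± 9.41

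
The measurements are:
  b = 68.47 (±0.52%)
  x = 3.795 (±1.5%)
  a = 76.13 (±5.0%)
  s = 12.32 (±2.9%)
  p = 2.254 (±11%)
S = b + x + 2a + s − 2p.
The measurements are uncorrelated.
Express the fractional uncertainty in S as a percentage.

For a sum/difference, combine absolute errors in quadrature:
  (δb)² = 0.127;  (δx)² = 0.00324;  (2·δa)² = 58.0;  (δs)² = 0.128;  (2·δp)² = 0.246
δS = √(58.5) = 7.65
S = 232.3, so δS/S = 7.65/232.3 = 0.0329.

3.29%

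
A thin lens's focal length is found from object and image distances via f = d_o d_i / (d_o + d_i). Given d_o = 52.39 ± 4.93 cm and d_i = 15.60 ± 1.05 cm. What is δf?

0.675 cm

∂f/∂d_o = (d_i/(d_o+d_i))² = 0.0526;  ∂f/∂d_i = (d_o/(d_o+d_i))² = 0.594
δf = √((∂f/∂d_o · δd_o)² + (∂f/∂d_i · δd_i)²) = √(0.0674 + 0.389) = 0.675 cm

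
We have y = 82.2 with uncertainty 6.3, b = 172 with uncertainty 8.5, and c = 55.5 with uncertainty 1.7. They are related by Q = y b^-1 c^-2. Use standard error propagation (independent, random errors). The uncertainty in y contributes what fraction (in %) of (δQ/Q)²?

48.7%

(δQ/Q)² = (1·δy/y)² + (-1·δb/b)² + (-2·δc/c)²
  y term: (1×0.0766)² = 0.00587
  b term: (-1×0.0494)² = 0.00244
  c term: (-2×0.0306)² = 0.00375
Total = 0.0121. Share from y = 0.00587/0.0121 = 0.487.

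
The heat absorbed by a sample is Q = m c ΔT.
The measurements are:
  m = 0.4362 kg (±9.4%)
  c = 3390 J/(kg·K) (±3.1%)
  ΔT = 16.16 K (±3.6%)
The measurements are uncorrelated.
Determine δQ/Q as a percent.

Q is a product of powers, so relative uncertainties combine in quadrature:
  (1·δm/m)² = (1×0.0940)² = 0.00884;  (1·δc/c)² = (1×0.0310)² = 0.000961;  (1·δΔT/ΔT)² = (1×0.0360)² = 0.00130
δQ/Q = √(0.0111) = 0.105

10.5%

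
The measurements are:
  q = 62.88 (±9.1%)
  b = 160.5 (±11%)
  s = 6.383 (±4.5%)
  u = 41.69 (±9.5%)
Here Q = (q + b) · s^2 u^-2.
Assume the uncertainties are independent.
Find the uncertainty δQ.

Let w = q + b = 223.4. δw = √(δq² + δb²) = √(32.7 + 312) = 18.6, so δw/w = 0.0831.
Q is then a monomial in w, s, u:
δQ/Q = √((δw/w)² + (2·δs/s)² + (-2·δu/u)²) = √(0.00690 + 0.00810 + 0.0361) = 0.226
Q = 5.236, so δQ = 0.226 × 5.236 = 1.18.

1.18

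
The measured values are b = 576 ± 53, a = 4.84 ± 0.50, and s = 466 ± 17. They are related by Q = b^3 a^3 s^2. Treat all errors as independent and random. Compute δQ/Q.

0.421

Each factor contributes (exponent × relative error)² to (δQ/Q)²:
  (3·δb/b)² = (3×0.0920)² = 0.0762;  (3·δa/a)² = (3×0.103)² = 0.0960;  (2·δs/s)² = (2×0.0365)² = 0.00532
δQ/Q = √(0.178) = 0.421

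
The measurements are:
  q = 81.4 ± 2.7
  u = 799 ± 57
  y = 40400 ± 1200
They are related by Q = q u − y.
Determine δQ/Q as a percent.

21.3%

Let p = q·u = 65000. δp/p = √((1·δq/q)² + (1·δu/u)²) = √(0.00110 + 0.00509) = 0.0787, so δp = 5120.
Q = p − y: δQ = √(δp² + δy²) = √(2.62e+07 + 1.44e+06) = 5260
Q = 24600, so δQ/Q = 5260/24600 = 0.213.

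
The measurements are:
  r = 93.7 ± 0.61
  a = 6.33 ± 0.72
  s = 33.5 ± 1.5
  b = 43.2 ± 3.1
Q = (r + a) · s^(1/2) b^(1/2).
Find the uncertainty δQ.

Let u = r + a = 100. δu = √(δr² + δa²) = √(0.372 + 0.518) = 0.944, so δu/u = 0.00943.
Q is then a monomial in u, s, b:
δQ/Q = √((δu/u)² + (½·δs/s)² + (½·δb/b)²) = √(8.9e-05 + 0.000501 + 0.00129) = 0.0433
Q = 3810, so δQ = 0.0433 × 3810 = 165.

165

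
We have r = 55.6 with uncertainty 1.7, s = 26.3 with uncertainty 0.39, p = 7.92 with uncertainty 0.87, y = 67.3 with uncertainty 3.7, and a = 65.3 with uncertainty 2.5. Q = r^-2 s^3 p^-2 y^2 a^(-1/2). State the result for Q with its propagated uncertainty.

52.6 ± 13.6

Products/powers → add relative errors in quadrature, weighted by exponent:
  (-2·δr/r)² = (-2×0.0306)² = 0.00374;  (3·δs/s)² = (3×0.0148)² = 0.00198;  (-2·δp/p)² = (-2×0.110)² = 0.0483;  (2·δy/y)² = (2×0.0550)² = 0.0121;  (−½·δa/a)² = (-0.5×0.0383)² = 0.000366
δQ/Q = √(0.0664) = 0.258
Q = 52.6, so δQ = 0.258 × 52.6 = 13.6.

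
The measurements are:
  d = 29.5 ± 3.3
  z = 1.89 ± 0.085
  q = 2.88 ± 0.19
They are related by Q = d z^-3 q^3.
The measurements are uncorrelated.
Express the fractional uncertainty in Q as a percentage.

Since Q is a product/quotient, work with relative uncertainties:
  (1·δd/d)² = (1×0.112)² = 0.0125;  (-3·δz/z)² = (-3×0.0450)² = 0.0182;  (3·δq/q)² = (3×0.0660)² = 0.0392
δQ/Q = √(0.0699) = 0.264

26.4%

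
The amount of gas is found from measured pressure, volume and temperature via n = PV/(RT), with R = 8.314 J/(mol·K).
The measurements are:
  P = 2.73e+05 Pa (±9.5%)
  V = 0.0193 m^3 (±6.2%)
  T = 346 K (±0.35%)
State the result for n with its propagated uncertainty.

1.83 ± 0.208 mol

Relative error in a monomial: (δn/n)² = Σ (nᵢ · δxᵢ/xᵢ)².
  (1·δP/P)² = (1×0.0950)² = 0.00903;  (1·δV/V)² = (1×0.0620)² = 0.00384;  (-1·δT/T)² = (-1×0.00350)² = 1.22e-05
δn/n = √(0.0129) = 0.113
n = 1.83 mol, so δn = 0.113 × 1.83 = 0.208 mol.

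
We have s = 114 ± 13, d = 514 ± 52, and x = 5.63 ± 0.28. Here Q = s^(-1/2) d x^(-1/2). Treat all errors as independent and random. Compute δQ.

2.41

For a monomial Q ∝ s^(-1/2), d, x^(-1/2), fractional errors add in quadrature:
  (−½·δs/s)² = (-0.5×0.114)² = 0.00325;  (1·δd/d)² = (1×0.101)² = 0.0102;  (−½·δx/x)² = (-0.5×0.0497)² = 0.000618
δQ/Q = √(0.0141) = 0.119
Q = 20.3, so δQ = 0.119 × 20.3 = 2.41.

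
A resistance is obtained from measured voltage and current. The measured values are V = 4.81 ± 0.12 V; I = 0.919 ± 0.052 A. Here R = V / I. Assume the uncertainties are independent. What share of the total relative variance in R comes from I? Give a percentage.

(δR/R)² = (1·δV/V)² + (-1·δI/I)²
  V term: (1×0.0249)² = 0.000622
  I term: (-1×0.0566)² = 0.00320
Total = 0.00382. Share from I = 0.00320/0.00382 = 0.837.

83.7%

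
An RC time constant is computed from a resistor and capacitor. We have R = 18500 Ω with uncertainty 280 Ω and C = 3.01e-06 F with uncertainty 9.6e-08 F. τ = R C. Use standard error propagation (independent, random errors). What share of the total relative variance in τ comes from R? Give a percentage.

18.4%

(δτ/τ)² = (1·δR/R)² + (1·δC/C)²
  R term: (1×0.0151)² = 0.000229
  C term: (1×0.0319)² = 0.00102
Total = 0.00125. Share from R = 0.000229/0.00125 = 0.184.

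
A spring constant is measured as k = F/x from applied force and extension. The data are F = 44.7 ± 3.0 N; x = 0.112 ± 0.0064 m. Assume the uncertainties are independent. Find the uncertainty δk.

Products/powers → add relative errors in quadrature, weighted by exponent:
  (1·δF/F)² = (1×0.0671)² = 0.00450;  (-1·δx/x)² = (-1×0.0571)² = 0.00327
δk/k = √(0.00777) = 0.0881
k = 399 N/m, so δk = 0.0881 × 399 = 35.2 N/m.

35.2 N/m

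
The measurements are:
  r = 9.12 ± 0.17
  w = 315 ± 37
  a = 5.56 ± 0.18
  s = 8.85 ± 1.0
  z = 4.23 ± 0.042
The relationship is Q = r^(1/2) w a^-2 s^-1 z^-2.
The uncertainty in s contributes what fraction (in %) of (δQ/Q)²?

(δQ/Q)² = (½·δr/r)² + (1·δw/w)² + (-2·δa/a)² + (-1·δs/s)² + (-2·δz/z)²
  r term: (0.5×0.0186)² = 8.69e-05
  w term: (1×0.117)² = 0.0138
  a term: (-2×0.0324)² = 0.00419
  s term: (-1×0.113)² = 0.0128
  z term: (-2×0.00993)² = 0.000394
Total = 0.0312. Share from s = 0.0128/0.0312 = 0.409.

40.9%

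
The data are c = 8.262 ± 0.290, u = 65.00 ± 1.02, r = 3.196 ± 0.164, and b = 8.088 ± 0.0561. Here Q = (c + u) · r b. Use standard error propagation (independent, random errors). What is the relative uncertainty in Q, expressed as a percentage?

Let w = c + u = 73.26. δw = √(δc² + δu²) = √(0.0841 + 1.04) = 1.06, so δw/w = 0.0145.
Q is then a monomial in w, r, b:
δQ/Q = √((δw/w)² + (1·δr/r)² + (1·δb/b)²) = √(0.000210 + 0.00263 + 4.81e-05) = 0.0538

5.38%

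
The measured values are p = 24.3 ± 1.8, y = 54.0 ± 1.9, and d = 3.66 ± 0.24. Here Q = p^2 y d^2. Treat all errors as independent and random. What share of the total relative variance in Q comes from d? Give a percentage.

42.6%

(δQ/Q)² = (2·δp/p)² + (1·δy/y)² + (2·δd/d)²
  p term: (2×0.0741)² = 0.0219
  y term: (1×0.0352)² = 0.00124
  d term: (2×0.0656)² = 0.0172
Total = 0.0404. Share from d = 0.0172/0.0404 = 0.426.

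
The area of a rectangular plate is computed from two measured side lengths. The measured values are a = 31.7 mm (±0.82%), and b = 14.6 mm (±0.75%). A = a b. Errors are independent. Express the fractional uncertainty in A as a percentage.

For a monomial A ∝ a, b, fractional errors add in quadrature:
  (1·δa/a)² = (1×0.00820)² = 6.72e-05;  (1·δb/b)² = (1×0.00750)² = 5.63e-05
δA/A = √(0.000123) = 0.0111

1.11%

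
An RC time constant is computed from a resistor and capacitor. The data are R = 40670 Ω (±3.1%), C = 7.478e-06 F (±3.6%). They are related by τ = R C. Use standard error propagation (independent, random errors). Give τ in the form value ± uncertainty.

Each factor contributes (exponent × relative error)² to (δτ/τ)²:
  (1·δR/R)² = (1×0.0310)² = 0.000961;  (1·δC/C)² = (1×0.0360)² = 0.00130
δτ/τ = √(0.00226) = 0.0475
τ = 0.3041 s, so δτ = 0.0475 × 0.3041 = 0.0144 s.

0.3041 ± 0.0144 s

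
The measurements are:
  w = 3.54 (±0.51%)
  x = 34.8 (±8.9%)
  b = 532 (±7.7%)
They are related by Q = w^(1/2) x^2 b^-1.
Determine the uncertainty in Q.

0.831

Each factor contributes (exponent × relative error)² to (δQ/Q)²:
  (½·δw/w)² = (0.5×0.00510)² = 6.5e-06;  (2·δx/x)² = (2×0.0890)² = 0.0317;  (-1·δb/b)² = (-1×0.0770)² = 0.00593
δQ/Q = √(0.0376) = 0.194
Q = 4.28, so δQ = 0.194 × 4.28 = 0.831.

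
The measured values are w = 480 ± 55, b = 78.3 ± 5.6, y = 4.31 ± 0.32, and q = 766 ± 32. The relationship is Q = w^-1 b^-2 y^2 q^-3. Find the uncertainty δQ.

3.75e-15

Each factor contributes (exponent × relative error)² to (δQ/Q)²:
  (-1·δw/w)² = (-1×0.115)² = 0.0131;  (-2·δb/b)² = (-2×0.0715)² = 0.0205;  (2·δy/y)² = (2×0.0742)² = 0.0220;  (-3·δq/q)² = (-3×0.0418)² = 0.0157
δQ/Q = √(0.0713) = 0.267
Q = 1.4e-14, so δQ = 0.267 × 1.4e-14 = 3.75e-15.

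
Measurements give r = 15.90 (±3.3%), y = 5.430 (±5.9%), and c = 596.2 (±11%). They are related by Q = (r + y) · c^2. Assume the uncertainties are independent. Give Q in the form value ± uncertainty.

(7.582 ± 1.68) × 10^6

Let u = r + y = 21.33. δu = √(δr² + δy²) = √(0.275 + 0.103) = 0.615, so δu/u = 0.0288.
Q is then a monomial in u, c:
δQ/Q = √((δu/u)² + (2·δc/c)²) = √(0.000831 + 0.0484) = 0.222
Q = 7.582e+06, so δQ = 0.222 × 7.582e+06 = 1.68e+06.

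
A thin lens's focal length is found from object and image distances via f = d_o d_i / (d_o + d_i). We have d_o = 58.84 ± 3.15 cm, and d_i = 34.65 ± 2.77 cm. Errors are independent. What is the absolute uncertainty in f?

1.18 cm

∂f/∂d_o = (d_i/(d_o+d_i))² = 0.137;  ∂f/∂d_i = (d_o/(d_o+d_i))² = 0.396
δf = √((∂f/∂d_o · δd_o)² + (∂f/∂d_i · δd_i)²) = √(0.187 + 1.20) = 1.18 cm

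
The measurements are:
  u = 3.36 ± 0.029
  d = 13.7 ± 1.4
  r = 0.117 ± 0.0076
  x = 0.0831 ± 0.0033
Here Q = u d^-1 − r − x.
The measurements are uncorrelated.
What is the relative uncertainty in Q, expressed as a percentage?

58.6%

Let p = u·d^-1 = 0.245. δp/p = √((1·δu/u)² + (-1·δd/d)²) = √(7.45e-05 + 0.0104) = 0.103, so δp = 0.0252.
Q = p − r − x: δQ = √(δp² + δr² + δx²) = √(0.000633 + 5.78e-05 + 1.09e-05) = 0.0265
Q = 0.0452, so δQ/Q = 0.0265/0.0452 = 0.586.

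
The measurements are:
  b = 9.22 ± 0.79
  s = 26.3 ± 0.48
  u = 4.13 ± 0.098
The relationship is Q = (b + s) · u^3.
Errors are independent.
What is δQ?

Let w = b + s = 35.5. δw = √(δb² + δs²) = √(0.624 + 0.230) = 0.924, so δw/w = 0.0260.
Q is then a monomial in w, u:
δQ/Q = √((δw/w)² + (3·δu/u)²) = √(0.000677 + 0.00507) = 0.0758
Q = 2500, so δQ = 0.0758 × 2500 = 190.

190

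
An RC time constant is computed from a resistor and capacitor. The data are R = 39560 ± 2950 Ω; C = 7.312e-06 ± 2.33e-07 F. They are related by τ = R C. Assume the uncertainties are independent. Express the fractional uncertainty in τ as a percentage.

Relative error in a monomial: (δτ/τ)² = Σ (nᵢ · δxᵢ/xᵢ)².
  (1·δR/R)² = (1×0.0746)² = 0.00556;  (1·δC/C)² = (1×0.0319)² = 0.00102
δτ/τ = √(0.00658) = 0.0811

8.11%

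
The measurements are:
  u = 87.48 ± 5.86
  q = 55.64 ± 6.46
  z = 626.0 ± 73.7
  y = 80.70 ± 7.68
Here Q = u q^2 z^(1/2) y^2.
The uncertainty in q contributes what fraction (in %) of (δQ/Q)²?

55.0%

(δQ/Q)² = (1·δu/u)² + (2·δq/q)² + (½·δz/z)² + (2·δy/y)²
  u term: (1×0.0670)² = 0.00449
  q term: (2×0.116)² = 0.0539
  z term: (0.5×0.118)² = 0.00347
  y term: (2×0.0952)² = 0.0362
Total = 0.0981. Share from q = 0.0539/0.0981 = 0.550.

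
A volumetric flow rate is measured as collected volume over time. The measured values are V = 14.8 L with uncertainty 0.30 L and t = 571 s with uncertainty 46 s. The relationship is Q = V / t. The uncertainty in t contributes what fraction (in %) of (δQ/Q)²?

94.0%

(δQ/Q)² = (1·δV/V)² + (-1·δt/t)²
  V term: (1×0.0203)² = 0.000411
  t term: (-1×0.0806)² = 0.00649
Total = 0.00690. Share from t = 0.00649/0.00690 = 0.940.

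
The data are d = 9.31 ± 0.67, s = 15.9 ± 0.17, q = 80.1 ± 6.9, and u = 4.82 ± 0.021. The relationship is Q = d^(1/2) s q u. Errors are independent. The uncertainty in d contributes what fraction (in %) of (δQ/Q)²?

(δQ/Q)² = (½·δd/d)² + (1·δs/s)² + (1·δq/q)² + (1·δu/u)²
  d term: (0.5×0.0720)² = 0.00129
  s term: (1×0.0107)² = 0.000114
  q term: (1×0.0861)² = 0.00742
  u term: (1×0.00436)² = 1.9e-05
Total = 0.00885. Share from d = 0.00129/0.00885 = 0.146.

14.6%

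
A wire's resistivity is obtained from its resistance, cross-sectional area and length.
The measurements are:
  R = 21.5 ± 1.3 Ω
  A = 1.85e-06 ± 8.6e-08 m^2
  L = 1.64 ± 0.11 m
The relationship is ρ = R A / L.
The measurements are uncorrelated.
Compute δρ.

2.46e-06 Ω·m

ρ is a product of powers, so relative uncertainties combine in quadrature:
  (1·δR/R)² = (1×0.0605)² = 0.00366;  (1·δA/A)² = (1×0.0465)² = 0.00216;  (-1·δL/L)² = (-1×0.0671)² = 0.00450
δρ/ρ = √(0.0103) = 0.102
ρ = 2.43e-05 Ω·m, so δρ = 0.102 × 2.43e-05 = 2.46e-06 Ω·m.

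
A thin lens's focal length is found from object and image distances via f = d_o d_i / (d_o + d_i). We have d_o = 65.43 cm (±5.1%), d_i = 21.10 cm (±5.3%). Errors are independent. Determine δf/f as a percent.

4.20%

∂f/∂d_o = (d_i/(d_o+d_i))² = 0.0595;  ∂f/∂d_i = (d_o/(d_o+d_i))² = 0.572
δf = √((∂f/∂d_o · δd_o)² + (∂f/∂d_i · δd_i)²) = √(0.0394 + 0.409) = 0.669 cm
f = 15.95 cm, so δf/f = 0.669/15.95 = 0.0420.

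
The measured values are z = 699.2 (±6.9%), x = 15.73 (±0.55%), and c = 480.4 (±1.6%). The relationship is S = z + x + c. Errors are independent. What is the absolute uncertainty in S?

48.9

Each term contributes (cᵢ δxᵢ)² to (δS)²:
  (δz)² = 2330;  (δx)² = 0.00748;  (δc)² = 59.1
δS = √(2390) = 48.9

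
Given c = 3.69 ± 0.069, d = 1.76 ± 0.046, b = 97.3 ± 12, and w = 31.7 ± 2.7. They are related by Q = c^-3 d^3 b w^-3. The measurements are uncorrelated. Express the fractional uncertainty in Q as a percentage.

Products/powers → add relative errors in quadrature, weighted by exponent:
  (-3·δc/c)² = (-3×0.0187)² = 0.00315;  (3·δd/d)² = (3×0.0261)² = 0.00615;  (1·δb/b)² = (1×0.123)² = 0.0152;  (-3·δw/w)² = (-3×0.0852)² = 0.0653
δQ/Q = √(0.0898) = 0.300

30.0%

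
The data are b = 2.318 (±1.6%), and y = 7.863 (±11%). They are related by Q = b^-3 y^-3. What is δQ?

5.51e-05

Relative error in a monomial: (δQ/Q)² = Σ (nᵢ · δxᵢ/xᵢ)².
  (-3·δb/b)² = (-3×0.0160)² = 0.00230;  (-3·δy/y)² = (-3×0.110)² = 0.109
δQ/Q = √(0.111) = 0.333
Q = 0.0001652, so δQ = 0.333 × 0.0001652 = 5.51e-05.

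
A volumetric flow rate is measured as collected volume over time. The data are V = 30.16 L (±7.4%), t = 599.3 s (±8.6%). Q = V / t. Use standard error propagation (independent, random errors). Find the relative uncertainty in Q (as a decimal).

0.113

Products/powers → add relative errors in quadrature, weighted by exponent:
  (1·δV/V)² = (1×0.0740)² = 0.00548;  (-1·δt/t)² = (-1×0.0860)² = 0.00740
δQ/Q = √(0.0129) = 0.113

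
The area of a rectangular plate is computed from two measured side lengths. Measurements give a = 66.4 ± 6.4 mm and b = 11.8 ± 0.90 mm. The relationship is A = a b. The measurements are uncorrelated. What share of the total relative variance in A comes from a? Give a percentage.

(δA/A)² = (1·δa/a)² + (1·δb/b)²
  a term: (1×0.0964)² = 0.00929
  b term: (1×0.0763)² = 0.00582
Total = 0.0151. Share from a = 0.00929/0.0151 = 0.615.

61.5%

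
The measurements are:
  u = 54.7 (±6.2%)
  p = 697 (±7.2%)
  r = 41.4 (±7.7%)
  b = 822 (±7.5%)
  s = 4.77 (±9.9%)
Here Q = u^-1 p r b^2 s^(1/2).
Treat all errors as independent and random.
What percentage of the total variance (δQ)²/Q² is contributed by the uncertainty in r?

(δQ/Q)² = (-1·δu/u)² + (1·δp/p)² + (1·δr/r)² + (2·δb/b)² + (½·δs/s)²
  u term: (-1×0.0620)² = 0.00384
  p term: (1×0.0720)² = 0.00518
  r term: (1×0.0770)² = 0.00593
  b term: (2×0.0750)² = 0.0225
  s term: (0.5×0.0990)² = 0.00245
Total = 0.0399. Share from r = 0.00593/0.0399 = 0.149.

14.9%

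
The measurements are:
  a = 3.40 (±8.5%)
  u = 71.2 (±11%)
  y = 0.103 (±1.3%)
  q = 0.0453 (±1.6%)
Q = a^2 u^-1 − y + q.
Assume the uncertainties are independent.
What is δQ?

0.0329

Let p = a^2·u^-1 = 0.162. δp/p = √((2·δa/a)² + (-1·δu/u)²) = √(0.0289 + 0.0121) = 0.202, so δp = 0.0329.
Q = p − y + q: δQ = √(δp² + δy² + δq²) = √(0.00108 + 1.79e-06 + 5.25e-07) = 0.0329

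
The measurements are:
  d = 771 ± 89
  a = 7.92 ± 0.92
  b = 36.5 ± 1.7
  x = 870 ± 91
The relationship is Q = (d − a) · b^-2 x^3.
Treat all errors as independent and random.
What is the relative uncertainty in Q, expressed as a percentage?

34.7%

Let u = d − a = 763. δu = √(δd² + δa²) = √(7920 + 0.846) = 89.0, so δu/u = 0.117.
Q is then a monomial in u, b, x:
δQ/Q = √((δu/u)² + (-2·δb/b)² + (3·δx/x)²) = √(0.0136 + 0.00868 + 0.0985) = 0.347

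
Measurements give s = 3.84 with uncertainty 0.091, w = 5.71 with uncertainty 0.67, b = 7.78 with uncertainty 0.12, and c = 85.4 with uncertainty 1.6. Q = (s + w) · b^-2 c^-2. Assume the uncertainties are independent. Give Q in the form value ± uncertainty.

Let u = s + w = 9.55. δu = √(δs² + δw²) = √(0.00828 + 0.449) = 0.676, so δu/u = 0.0708.
Q is then a monomial in u, b, c:
δQ/Q = √((δu/u)² + (-2·δb/b)² + (-2·δc/c)²) = √(0.00501 + 0.000952 + 0.00140) = 0.0858
Q = 2.16e-05, so δQ = 0.0858 × 2.16e-05 = 1.86e-06.

(2.16 ± 0.186) × 10^-5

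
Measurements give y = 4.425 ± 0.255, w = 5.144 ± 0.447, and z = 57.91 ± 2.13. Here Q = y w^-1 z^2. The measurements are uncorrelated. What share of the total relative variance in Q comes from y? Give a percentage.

20.4%

(δQ/Q)² = (1·δy/y)² + (-1·δw/w)² + (2·δz/z)²
  y term: (1×0.0576)² = 0.00332
  w term: (-1×0.0869)² = 0.00755
  z term: (2×0.0368)² = 0.00541
Total = 0.0163. Share from y = 0.00332/0.0163 = 0.204.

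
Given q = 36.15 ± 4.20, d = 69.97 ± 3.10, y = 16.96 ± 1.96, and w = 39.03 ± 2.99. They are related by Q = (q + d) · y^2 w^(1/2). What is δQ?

45700

Let u = q + d = 106.1. δu = √(δq² + δd²) = √(17.6 + 9.61) = 5.22, so δu/u = 0.0492.
Q is then a monomial in u, y, w:
δQ/Q = √((δu/u)² + (2·δy/y)² + (½·δw/w)²) = √(0.00242 + 0.0534 + 0.00147) = 0.239
Q = 190700, so δQ = 0.239 × 190700 = 45700.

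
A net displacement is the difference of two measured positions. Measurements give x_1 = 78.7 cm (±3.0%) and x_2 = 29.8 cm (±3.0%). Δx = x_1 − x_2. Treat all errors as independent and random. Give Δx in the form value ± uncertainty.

Sums and differences: (δΔx)² = Σ (cᵢ δxᵢ)².
  (δx_1)² = 5.57;  (δx_2)² = 0.799
δΔx = √(6.37) = 2.52 cm
Δx = 48.9 cm.

48.9 ± 2.52 cm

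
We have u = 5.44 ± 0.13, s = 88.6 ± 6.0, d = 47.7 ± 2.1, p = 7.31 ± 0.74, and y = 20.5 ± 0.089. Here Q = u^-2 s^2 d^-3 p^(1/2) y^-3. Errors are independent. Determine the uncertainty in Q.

Q is a product of powers, so relative uncertainties combine in quadrature:
  (-2·δu/u)² = (-2×0.0239)² = 0.00228;  (2·δs/s)² = (2×0.0677)² = 0.0183;  (-3·δd/d)² = (-3×0.0440)² = 0.0174;  (½·δp/p)² = (0.5×0.101)² = 0.00256;  (-3·δy/y)² = (-3×0.00434)² = 0.000170
δQ/Q = √(0.0408) = 0.202
Q = 7.67e-07, so δQ = 0.202 × 7.67e-07 = 1.55e-07.

1.55e-07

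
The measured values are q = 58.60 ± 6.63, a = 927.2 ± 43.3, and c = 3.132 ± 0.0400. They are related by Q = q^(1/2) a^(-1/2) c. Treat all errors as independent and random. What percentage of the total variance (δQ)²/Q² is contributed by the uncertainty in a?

(δQ/Q)² = (½·δq/q)² + (−½·δa/a)² + (1·δc/c)²
  q term: (0.5×0.113)² = 0.00320
  a term: (-0.5×0.0467)² = 0.000545
  c term: (1×0.0128)² = 0.000163
Total = 0.00391. Share from a = 0.000545/0.00391 = 0.139.

13.9%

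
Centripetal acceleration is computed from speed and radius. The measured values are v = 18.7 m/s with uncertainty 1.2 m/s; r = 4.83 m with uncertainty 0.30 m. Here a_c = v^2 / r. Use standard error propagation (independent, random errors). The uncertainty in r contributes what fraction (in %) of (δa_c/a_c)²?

(δa_c/a_c)² = (2·δv/v)² + (-1·δr/r)²
  v term: (2×0.0642)² = 0.0165
  r term: (-1×0.0621)² = 0.00386
Total = 0.0203. Share from r = 0.00386/0.0203 = 0.190.

19.0%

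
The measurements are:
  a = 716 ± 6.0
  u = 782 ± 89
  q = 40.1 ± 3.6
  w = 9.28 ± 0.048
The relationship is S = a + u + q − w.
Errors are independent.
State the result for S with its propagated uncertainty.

S is a linear combination, so absolute uncertainties add in quadrature:
  (δa)² = 36.0;  (δu)² = 7920;  (δq)² = 13.0;  (δw)² = 0.00230
δS = √(7970) = 89.3
S = 1530.

1530 ± 89.3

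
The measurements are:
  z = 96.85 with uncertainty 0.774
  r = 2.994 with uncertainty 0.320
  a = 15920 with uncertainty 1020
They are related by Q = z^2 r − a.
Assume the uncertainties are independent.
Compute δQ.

3200

Let p = z^2·r = 28080. δp/p = √((2·δz/z)² + (1·δr/r)²) = √(0.000255 + 0.0114) = 0.108, so δp = 3030.
Q = p − a: δQ = √(δp² + δa²) = √(9.21e+06 + 1.04e+06) = 3200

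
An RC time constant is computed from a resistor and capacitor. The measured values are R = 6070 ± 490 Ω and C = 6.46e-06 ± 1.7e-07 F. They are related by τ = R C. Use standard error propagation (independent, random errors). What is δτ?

For a monomial τ ∝ R, C, fractional errors add in quadrature:
  (1·δR/R)² = (1×0.0807)² = 0.00652;  (1·δC/C)² = (1×0.0263)² = 0.000693
δτ/τ = √(0.00721) = 0.0849
τ = 0.0392 s, so δτ = 0.0849 × 0.0392 = 0.00333 s.

0.00333 s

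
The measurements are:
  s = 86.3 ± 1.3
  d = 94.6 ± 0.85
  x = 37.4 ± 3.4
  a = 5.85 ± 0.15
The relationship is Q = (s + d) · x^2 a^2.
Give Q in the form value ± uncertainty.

(8.66 ± 1.64) × 10^6

Let u = s + d = 181. δu = √(δs² + δd²) = √(1.69 + 0.722) = 1.55, so δu/u = 0.00859.
Q is then a monomial in u, x, a:
δQ/Q = √((δu/u)² + (2·δx/x)² + (2·δa/a)²) = √(7.37e-05 + 0.0331 + 0.00263) = 0.189
Q = 8.66e+06, so δQ = 0.189 × 8.66e+06 = 1.64e+06.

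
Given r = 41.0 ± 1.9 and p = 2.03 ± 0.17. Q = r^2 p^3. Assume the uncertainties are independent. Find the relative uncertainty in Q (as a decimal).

0.268

Each factor contributes (exponent × relative error)² to (δQ/Q)²:
  (2·δr/r)² = (2×0.0463)² = 0.00859;  (3·δp/p)² = (3×0.0837)² = 0.0631
δQ/Q = √(0.0717) = 0.268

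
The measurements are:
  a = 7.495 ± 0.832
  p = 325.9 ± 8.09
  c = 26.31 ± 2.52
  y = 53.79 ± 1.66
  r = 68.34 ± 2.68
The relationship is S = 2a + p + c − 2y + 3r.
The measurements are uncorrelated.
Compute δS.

12.3

S is a linear combination, so absolute uncertainties add in quadrature:
  (2·δa)² = 2.77;  (δp)² = 65.4;  (δc)² = 6.35;  (2·δy)² = 11.0;  (3·δr)² = 64.6
δS = √(150) = 12.3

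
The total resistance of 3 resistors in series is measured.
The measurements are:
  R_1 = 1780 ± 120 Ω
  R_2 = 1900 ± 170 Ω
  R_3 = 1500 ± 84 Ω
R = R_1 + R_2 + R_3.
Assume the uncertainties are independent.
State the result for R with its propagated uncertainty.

5180 ± 224 Ω

R is a linear combination, so absolute uncertainties add in quadrature:
  (δR_1)² = 14400;  (δR_2)² = 28900;  (δR_3)² = 7060
δR = √(50400) = 224 Ω
R = 5180 Ω.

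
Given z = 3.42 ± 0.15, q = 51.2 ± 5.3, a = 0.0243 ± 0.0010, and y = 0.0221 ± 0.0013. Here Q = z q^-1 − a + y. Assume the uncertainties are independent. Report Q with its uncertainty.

0.0646 ± 0.00769

Let p = z·q^-1 = 0.0668. δp/p = √((1·δz/z)² + (-1·δq/q)²) = √(0.00192 + 0.0107) = 0.112, so δp = 0.00751.
Q = p − a + y: δQ = √(δp² + δa² + δy²) = √(5.64e-05 + 1e-06 + 1.69e-06) = 0.00769
Q = 0.0646.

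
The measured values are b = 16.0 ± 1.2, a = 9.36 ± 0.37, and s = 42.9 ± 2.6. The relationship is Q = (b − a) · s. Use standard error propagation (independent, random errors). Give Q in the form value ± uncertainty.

285 ± 56.6

Let u = b − a = 6.64. δu = √(δb² + δa²) = √(1.44 + 0.137) = 1.26, so δu/u = 0.189.
Q is then a monomial in u, s:
δQ/Q = √((δu/u)² + (1·δs/s)²) = √(0.0358 + 0.00367) = 0.199
Q = 285, so δQ = 0.199 × 285 = 56.6.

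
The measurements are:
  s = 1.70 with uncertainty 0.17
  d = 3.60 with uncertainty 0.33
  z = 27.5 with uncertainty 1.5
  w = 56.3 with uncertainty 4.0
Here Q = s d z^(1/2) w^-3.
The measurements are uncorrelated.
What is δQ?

Since Q is a product/quotient, work with relative uncertainties:
  (1·δs/s)² = (1×0.100)² = 0.0100;  (1·δd/d)² = (1×0.0917)² = 0.00840;  (½·δz/z)² = (0.5×0.0545)² = 0.000744;  (-3·δw/w)² = (-3×0.0710)² = 0.0454
δQ/Q = √(0.0646) = 0.254
Q = 0.000180, so δQ = 0.254 × 0.000180 = 4.57e-05.

4.57e-05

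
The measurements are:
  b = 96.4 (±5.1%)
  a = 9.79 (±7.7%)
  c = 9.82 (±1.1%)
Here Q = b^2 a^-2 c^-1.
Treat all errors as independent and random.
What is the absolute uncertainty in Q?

1.83

For a monomial Q ∝ b^2, a^-2, c^-1, fractional errors add in quadrature:
  (2·δb/b)² = (2×0.0510)² = 0.0104;  (-2·δa/a)² = (-2×0.0770)² = 0.0237;  (-1·δc/c)² = (-1×0.0110)² = 0.000121
δQ/Q = √(0.0342) = 0.185
Q = 9.87, so δQ = 0.185 × 9.87 = 1.83.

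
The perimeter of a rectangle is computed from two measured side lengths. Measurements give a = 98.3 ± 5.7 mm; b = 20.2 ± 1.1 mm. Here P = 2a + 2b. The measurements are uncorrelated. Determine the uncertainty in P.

11.6 mm

P is a linear combination, so absolute uncertainties add in quadrature:
  (2·δa)² = 130;  (2·δb)² = 4.84
δP = √(135) = 11.6 mm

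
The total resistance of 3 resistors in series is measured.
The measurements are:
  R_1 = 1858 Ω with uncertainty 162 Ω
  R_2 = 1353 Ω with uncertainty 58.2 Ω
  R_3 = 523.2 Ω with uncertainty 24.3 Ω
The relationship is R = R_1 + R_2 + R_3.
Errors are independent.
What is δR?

174 Ω

Absolute uncertainties add in quadrature for a linear combination:
  (δR_1)² = 26200;  (δR_2)² = 3390;  (δR_3)² = 590
δR = √(30200) = 174 Ω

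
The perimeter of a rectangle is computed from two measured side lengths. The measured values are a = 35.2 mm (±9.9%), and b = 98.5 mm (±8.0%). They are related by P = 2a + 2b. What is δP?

17.2 mm

For a sum/difference, combine absolute errors in quadrature:
  (2·δa)² = 48.6;  (2·δb)² = 248
δP = √(297) = 17.2 mm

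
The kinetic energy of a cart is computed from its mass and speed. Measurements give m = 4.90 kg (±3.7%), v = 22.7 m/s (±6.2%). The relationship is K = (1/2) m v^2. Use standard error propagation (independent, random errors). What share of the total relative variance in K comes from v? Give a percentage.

91.8%

(δK/K)² = (1·δm/m)² + (2·δv/v)²
  m term: (1×0.0370)² = 0.00137
  v term: (2×0.0620)² = 0.0154
Total = 0.0167. Share from v = 0.0154/0.0167 = 0.918.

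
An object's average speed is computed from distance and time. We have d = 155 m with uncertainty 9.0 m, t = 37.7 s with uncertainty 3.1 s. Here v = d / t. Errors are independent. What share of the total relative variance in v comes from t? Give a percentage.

66.7%

(δv/v)² = (1·δd/d)² + (-1·δt/t)²
  d term: (1×0.0581)² = 0.00337
  t term: (-1×0.0822)² = 0.00676
Total = 0.0101. Share from t = 0.00676/0.0101 = 0.667.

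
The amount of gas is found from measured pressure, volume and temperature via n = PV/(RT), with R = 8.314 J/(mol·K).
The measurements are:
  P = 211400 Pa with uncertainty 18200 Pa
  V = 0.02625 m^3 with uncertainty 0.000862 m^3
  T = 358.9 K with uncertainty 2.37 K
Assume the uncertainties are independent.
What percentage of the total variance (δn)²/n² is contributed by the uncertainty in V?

12.6%

(δn/n)² = (1·δP/P)² + (1·δV/V)² + (-1·δT/T)²
  P term: (1×0.0861)² = 0.00741
  V term: (1×0.0328)² = 0.00108
  T term: (-1×0.00660)² = 4.36e-05
Total = 0.00853. Share from V = 0.00108/0.00853 = 0.126.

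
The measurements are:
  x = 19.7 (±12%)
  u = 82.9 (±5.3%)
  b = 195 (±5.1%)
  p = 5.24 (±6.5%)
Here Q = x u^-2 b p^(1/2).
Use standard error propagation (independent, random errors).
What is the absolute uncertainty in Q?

0.219

Q is a product of powers, so relative uncertainties combine in quadrature:
  (1·δx/x)² = (1×0.120)² = 0.0144;  (-2·δu/u)² = (-2×0.0530)² = 0.0112;  (1·δb/b)² = (1×0.0510)² = 0.00260;  (½·δp/p)² = (0.5×0.0650)² = 0.00106
δQ/Q = √(0.0293) = 0.171
Q = 1.28, so δQ = 0.171 × 1.28 = 0.219.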